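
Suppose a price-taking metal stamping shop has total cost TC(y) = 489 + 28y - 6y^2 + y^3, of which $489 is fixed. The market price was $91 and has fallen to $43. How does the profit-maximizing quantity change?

Output falls from 7 to 5

MC = 28 - 12y + 3y^2; the shutdown threshold is min AVC = $19 (at y = 3).
At P = $91 ≥ min AVC, set P = MC on the rising branch: y = 7.
At P = $43 ≥ min AVC, set P = MC: y = 5. The firm stays open but cuts output.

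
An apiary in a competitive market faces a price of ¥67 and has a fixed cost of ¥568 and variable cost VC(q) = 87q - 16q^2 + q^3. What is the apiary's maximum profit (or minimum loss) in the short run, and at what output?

AVC = 87 - 16q + q^2 has its minimum ¥23 at q = 8; price ¥67 clears that bar, so the firm operates.
With MC = 87 - 32q + 3q^2, P = MC on the upward-sloping part at q* = 10.
TR = 67·10 = 670. TC = 568 + 270 = 838. Profit = 670 − 838 = -¥168.
That loss of ¥168 beats the ¥568 the firm would lose by shutting down; producing recovers ¥400 of fixed cost.

Profit = -¥168 at q = 10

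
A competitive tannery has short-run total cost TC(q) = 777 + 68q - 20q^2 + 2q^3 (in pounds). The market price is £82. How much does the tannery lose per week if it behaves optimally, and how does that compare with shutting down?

Profit = -£385 at q = 7

AVC = 68 - 20q + 2q^2 has its minimum £18 at q = 5; price £82 clears that bar, so the firm operates.
MC = 68 - 40q + 6q^2. Setting P = MC and taking the root on the rising branch gives q* = 7.
TR = 82·7 = 574. TC = 777 + 182 = 959. Profit = 574 − 959 = -£385.
Shutting down would mean losing the fixed cost of £777, so operating at a loss of £385 is better by £392.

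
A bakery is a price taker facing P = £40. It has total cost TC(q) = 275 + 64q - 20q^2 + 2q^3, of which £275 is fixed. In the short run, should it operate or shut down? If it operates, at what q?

From TC, MC = TC'(q) = 64 - 40q + 6q^2 and AVC = VC/q = 64 - 20q + 2q^2.
AVC hits its minimum where MC = AVC, at q = 5, giving min AVC = 64 - 20·5 + 2·5^2 = £14.
Since P = £40 ≥ min AVC = £14, price covers variable cost and the firm should produce.
Solving P = MC: 24 - 40q + 6q^2 = 0 ⇒ q = 2/3 or 6. On the upward-sloping branch, q* = 6.
Check: AVC at q = 6 is £16 ≤ P, so revenue covers variable cost.
Profit = P·q − TC = 40·6 − 371 = -£131, a loss, but smaller than the £275 fixed cost the firm would lose by shutting down.

Produce at q = 6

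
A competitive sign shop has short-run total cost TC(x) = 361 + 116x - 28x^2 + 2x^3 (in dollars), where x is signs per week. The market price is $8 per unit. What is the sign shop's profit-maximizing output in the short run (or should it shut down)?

Shut down

From TC, MC = TC'(x) = 116 - 56x + 6x^2 and AVC = VC/x = 116 - 28x + 2x^2.
The AVC parabola has its vertex at x = 28/4 = 7, where AVC = 116 - 28·7 + 2·7^2 = $18.
P = $8 lies below min AVC = $18; no output level covers variable cost.
The firm minimizes its loss by shutting down and losing only its fixed cost of $361.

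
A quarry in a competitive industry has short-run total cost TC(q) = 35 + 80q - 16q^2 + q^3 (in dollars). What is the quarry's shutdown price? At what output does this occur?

The firm shuts down when price falls below the minimum of average variable cost. AVC = VC/q = 80 - 16q + q^2.
At the minimum of AVC, MC = AVC. MC = 80 - 32q + 3q^2; setting MC = AVC gives 2q^2 - 16q = 0, so q = 8. min AVC = 16.
For P < $16 the firm produces nothing.

$16 per unit, at q = 8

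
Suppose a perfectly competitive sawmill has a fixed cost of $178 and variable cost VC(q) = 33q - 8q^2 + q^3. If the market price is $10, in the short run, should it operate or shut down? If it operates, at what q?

Shut down

Variable cost is VC = 33q - 8q^2 + q^3, so AVC = VC/q = 33 - 8q + q^2 and MC = dTC/dq = 33 - 16q + 3q^2.
AVC is minimized where dAVC/dq = -8 + 2q = 0, at q = 4; min AVC = 33 - 8·4 + 4^2 = $17.
With P < min AVC ($10 < $17), every unit sold adds to the loss.
The firm minimizes its loss by shutting down and losing only its fixed cost of $178.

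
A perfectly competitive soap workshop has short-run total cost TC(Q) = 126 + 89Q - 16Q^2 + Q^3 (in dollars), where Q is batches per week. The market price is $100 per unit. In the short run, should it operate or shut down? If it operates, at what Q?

Strip out fixed cost: VC = 89Q - 16Q^2 + Q^3. Then AVC = 89 - 16Q + Q^2 and MC = 89 - 32Q + 3Q^2.
AVC is minimized where dAVC/dQ = -16 + 2Q = 0, at Q = 8; min AVC = 89 - 16·8 + 8^2 = $25.
Because $100 ≥ $25, revenue can cover variable cost; the firm operates.
Set P = MC: 100 = 89 - 32Q + 3Q^2 → -11 - 32Q + 3Q^2 = 0. The roots are Q = -1/3 and Q = 11; the profit-maximizing output is on the rising part of MC, so Q* = 11.
Check: AVC at Q = 11 is $34 ≤ P, so revenue covers variable cost.
Profit = P·Q − TC = 100·11 − 500 = $600.

Produce at Q = 11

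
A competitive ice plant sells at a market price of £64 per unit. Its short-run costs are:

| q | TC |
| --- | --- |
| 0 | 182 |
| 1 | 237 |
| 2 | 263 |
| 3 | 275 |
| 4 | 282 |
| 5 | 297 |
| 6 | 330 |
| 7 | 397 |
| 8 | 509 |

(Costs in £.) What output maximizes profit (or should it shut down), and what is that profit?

q = 6; profit = £54

Tabulate TR − TC: q=0: -182; q=1: -173; q=2: -135; q=3: -83; q=4: -26; q=5: 23; q=6: 54; q=7: 51; q=8: 3.
Profit is maximized at q = 6. AVC there is 148/6 = £24.67 ≤ P, so producing beats shutting down (which would give -£182).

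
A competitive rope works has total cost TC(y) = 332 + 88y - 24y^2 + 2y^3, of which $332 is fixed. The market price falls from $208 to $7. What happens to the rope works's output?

Output falls from 10 to 0 (the firm shuts down)

AVC = 88 - 24y + 2y^2, minimized at y = 6 where min AVC = $16. MC = 88 - 48y + 6y^2.
At P = $208 ≥ min AVC, set P = MC on the rising branch: y = 10.
At P = $7 < min AVC = $16, price no longer covers variable cost at any output, so the firm shuts down: y = 0.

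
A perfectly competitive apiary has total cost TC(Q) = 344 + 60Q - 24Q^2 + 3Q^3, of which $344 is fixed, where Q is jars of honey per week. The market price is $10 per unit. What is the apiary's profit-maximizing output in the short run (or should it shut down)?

Variable cost is VC = 60Q - 24Q^2 + 3Q^3, so AVC = VC/Q = 60 - 24Q + 3Q^2 and MC = dTC/dQ = 60 - 48Q + 9Q^2.
AVC hits its minimum where MC = AVC, at Q = 4, giving min AVC = 60 - 24·4 + 3·4^2 = $12.
Since P = $10 < min AVC = $12, price fails to cover variable cost at any output.
Best response: produce nothing and absorb the $344 fixed cost.

Shut down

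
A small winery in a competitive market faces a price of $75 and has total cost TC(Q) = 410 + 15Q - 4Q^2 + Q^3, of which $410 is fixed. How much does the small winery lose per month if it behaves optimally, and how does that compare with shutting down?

Profit = -$122 at Q = 6

AVC = 15 - 4Q + Q^2 has its minimum $11 at Q = 2; price $75 clears that bar, so the firm operates.
MC = 15 - 8Q + 3Q^2. Setting P = MC and taking the root on the rising branch gives Q* = 6.
TR = 75·6 = 450. TC = 410 + 162 = 572. Profit = 450 − 572 = -$122.
That loss of $122 beats the $410 the firm would lose by shutting down; producing recovers $288 of fixed cost.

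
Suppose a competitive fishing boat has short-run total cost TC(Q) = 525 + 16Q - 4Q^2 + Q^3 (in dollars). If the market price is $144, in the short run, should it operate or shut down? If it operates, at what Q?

Produce at Q = 8

Variable cost is VC = 16Q - 4Q^2 + Q^3, so AVC = VC/Q = 16 - 4Q + Q^2 and MC = dTC/dQ = 16 - 8Q + 3Q^2.
AVC hits its minimum where MC = AVC, at Q = 2, giving min AVC = 16 - 4·2 + 2^2 = $12.
Because $144 ≥ $12, revenue can cover variable cost; the firm operates.
Set P = MC: 144 = 16 - 8Q + 3Q^2 → -128 - 8Q + 3Q^2 = 0. The roots are Q = -16/3 and Q = 8; the profit-maximizing output is on the rising part of MC, so Q* = 8.
Check: AVC at Q = 8 is $48 ≤ P, so revenue covers variable cost.
Profit = P·Q − TC = 144·8 − 909 = $243.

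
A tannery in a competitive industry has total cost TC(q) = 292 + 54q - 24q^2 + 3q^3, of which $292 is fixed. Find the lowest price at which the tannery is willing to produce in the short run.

The shutdown price is the minimum of AVC. VC = 54q - 24q^2 + 3q^3, so AVC = 54 - 24q + 3q^2.
At the minimum of AVC, MC = AVC. MC = 54 - 48q + 9q^2; setting MC = AVC gives 6q^2 - 24q = 0, so q = 4. min AVC = 6.
The firm shuts down for any P below $6.

$6 per unit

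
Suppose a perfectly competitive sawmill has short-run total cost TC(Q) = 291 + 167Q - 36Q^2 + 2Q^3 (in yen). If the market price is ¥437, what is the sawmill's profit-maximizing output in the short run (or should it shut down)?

Variable cost is VC = 167Q - 36Q^2 + 2Q^3, so AVC = VC/Q = 167 - 36Q + 2Q^2 and MC = dTC/dQ = 167 - 72Q + 6Q^2.
AVC hits its minimum where MC = AVC, at Q = 9, giving min AVC = 167 - 36·9 + 2·9^2 = ¥5.
P = ¥437 exceeds min AVC = ¥5, so the firm stays open.
P = MC gives -270 - 72Q + 6Q^2 = 0, with roots -3 and 15. Take the larger (rising MC): Q* = 15.
Check: AVC at Q = 15 is ¥77 ≤ P, so revenue covers variable cost.
Profit = P·Q − TC = 437·15 − 1446 = ¥5109.

Produce at Q = 15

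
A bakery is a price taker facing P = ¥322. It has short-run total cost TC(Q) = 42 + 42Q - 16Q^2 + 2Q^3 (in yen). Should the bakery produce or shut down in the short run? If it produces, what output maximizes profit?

Variable cost is VC = 42Q - 16Q^2 + 2Q^3, so AVC = VC/Q = 42 - 16Q + 2Q^2 and MC = dTC/dQ = 42 - 32Q + 6Q^2.
AVC hits its minimum where MC = AVC, at Q = 4, giving min AVC = 42 - 16·4 + 2·4^2 = ¥10.
Because ¥322 ≥ ¥10, revenue can cover variable cost; the firm operates.
P = MC gives -280 - 32Q + 6Q^2 = 0, with roots -14/3 and 10. Take the larger (rising MC): Q* = 10.
Check: AVC at Q = 10 is ¥82 ≤ P, so revenue covers variable cost.
Profit = P·Q − TC = 322·10 − 862 = ¥2358.

Produce at Q = 10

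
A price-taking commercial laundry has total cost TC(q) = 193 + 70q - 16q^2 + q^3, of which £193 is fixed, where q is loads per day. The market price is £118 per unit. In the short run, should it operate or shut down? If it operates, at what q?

Produce at q = 12

From TC, MC = TC'(q) = 70 - 32q + 3q^2 and AVC = VC/q = 70 - 16q + q^2.
AVC is minimized where dAVC/dq = -16 + 2q = 0, at q = 8; min AVC = 70 - 16·8 + 8^2 = £6.
P = £118 exceeds min AVC = £6, so the firm stays open.
Solving P = MC: -48 - 32q + 3q^2 = 0 ⇒ q = -4/3 or 12. On the upward-sloping branch, q* = 12.
Check: AVC at q = 12 is £22 ≤ P, so revenue covers variable cost.
Profit = P·q − TC = 118·12 − 457 = £959.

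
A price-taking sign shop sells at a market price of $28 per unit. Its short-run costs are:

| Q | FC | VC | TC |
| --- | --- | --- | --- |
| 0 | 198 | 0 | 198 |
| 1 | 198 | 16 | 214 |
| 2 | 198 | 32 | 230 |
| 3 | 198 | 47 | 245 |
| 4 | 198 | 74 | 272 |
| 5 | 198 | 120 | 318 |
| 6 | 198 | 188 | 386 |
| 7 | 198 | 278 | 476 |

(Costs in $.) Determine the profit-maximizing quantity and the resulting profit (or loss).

Compute π = P·Q − TC at each output: Q=0: -198; Q=1: -186; Q=2: -174; Q=3: -161; Q=4: -160; Q=5: -178; Q=6: -218; Q=7: -280.
Profit is maximized at Q = 4. AVC there is 74/4 = $18.50 ≤ P, so producing beats shutting down (which would give -$198).

Q = 4; profit = -$160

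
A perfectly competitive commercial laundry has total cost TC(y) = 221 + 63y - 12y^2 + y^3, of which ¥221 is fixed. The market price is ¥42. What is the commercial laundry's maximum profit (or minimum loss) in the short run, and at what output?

AVC = 63 - 12y + y^2; min AVC = ¥27 at y = 6. Since P = ¥42 ≥ min AVC, the firm produces.
With MC = 63 - 24y + 3y^2, P = MC on the upward-sloping part at y* = 7.
TR = 42·7 = 294. TC = 221 + 196 = 417. Profit = 294 − 417 = -¥123.
That loss of ¥123 beats the ¥221 the firm would lose by shutting down; producing recovers ¥98 of fixed cost.

Profit = -¥123 at y = 7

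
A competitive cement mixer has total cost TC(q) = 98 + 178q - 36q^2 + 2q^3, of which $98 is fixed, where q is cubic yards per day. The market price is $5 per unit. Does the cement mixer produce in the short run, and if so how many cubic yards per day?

Strip out fixed cost: VC = 178q - 36q^2 + 2q^3. Then AVC = 178 - 36q + 2q^2 and MC = 178 - 72q + 6q^2.
AVC is minimized where dAVC/dq = -36 + 4q = 0, at q = 9; min AVC = 178 - 36·9 + 2·9^2 = $16.
Since P = $5 < min AVC = $16, price fails to cover variable cost at any output.
Best response: produce nothing and absorb the $98 fixed cost.

Shut down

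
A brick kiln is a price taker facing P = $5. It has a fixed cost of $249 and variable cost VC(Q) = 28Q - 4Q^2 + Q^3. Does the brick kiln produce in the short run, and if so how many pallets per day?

Shut down

Variable cost is VC = 28Q - 4Q^2 + Q^3, so AVC = VC/Q = 28 - 4Q + Q^2 and MC = dTC/dQ = 28 - 8Q + 3Q^2.
AVC hits its minimum where MC = AVC, at Q = 2, giving min AVC = 28 - 4·2 + 2^2 = $24.
With P < min AVC ($5 < $24), every unit sold adds to the loss.
Shutting down limits the loss to fixed cost, $249.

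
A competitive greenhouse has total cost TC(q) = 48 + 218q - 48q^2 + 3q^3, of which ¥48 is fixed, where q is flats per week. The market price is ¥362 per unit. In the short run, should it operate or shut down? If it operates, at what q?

From TC, MC = TC'(q) = 218 - 96q + 9q^2 and AVC = VC/q = 218 - 48q + 3q^2.
AVC is minimized where dAVC/dq = -48 + 6q = 0, at q = 8; min AVC = 218 - 48·8 + 3·8^2 = ¥26.
Since P = ¥362 ≥ min AVC = ¥26, price covers variable cost and the firm should produce.
Set P = MC: 362 = 218 - 96q + 9q^2 → -144 - 96q + 9q^2 = 0. The roots are q = -4/3 and q = 12; the profit-maximizing output is on the rising part of MC, so q* = 12.
Check: AVC at q = 12 is ¥74 ≤ P, so revenue covers variable cost.
Profit = P·q − TC = 362·12 − 936 = ¥3408.

Produce at q = 12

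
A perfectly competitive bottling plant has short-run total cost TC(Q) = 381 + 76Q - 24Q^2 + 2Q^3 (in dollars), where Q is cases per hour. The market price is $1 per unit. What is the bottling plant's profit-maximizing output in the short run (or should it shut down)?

Shut down

Variable cost is VC = 76Q - 24Q^2 + 2Q^3, so AVC = VC/Q = 76 - 24Q + 2Q^2 and MC = dTC/dQ = 76 - 48Q + 6Q^2.
The AVC parabola has its vertex at Q = 24/4 = 6, where AVC = 76 - 24·6 + 2·6^2 = $4.
Since P = $1 < min AVC = $4, price fails to cover variable cost at any output.
Shutting down limits the loss to fixed cost, $381.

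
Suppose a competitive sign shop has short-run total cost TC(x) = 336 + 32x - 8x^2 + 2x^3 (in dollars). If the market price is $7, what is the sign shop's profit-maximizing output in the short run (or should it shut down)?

From TC, MC = TC'(x) = 32 - 16x + 6x^2 and AVC = VC/x = 32 - 8x + 2x^2.
AVC hits its minimum where MC = AVC, at x = 2, giving min AVC = 32 - 8·2 + 2·2^2 = $24.
P = $7 lies below min AVC = $24; no output level covers variable cost.
The firm minimizes its loss by shutting down and losing only its fixed cost of $336.

Shut down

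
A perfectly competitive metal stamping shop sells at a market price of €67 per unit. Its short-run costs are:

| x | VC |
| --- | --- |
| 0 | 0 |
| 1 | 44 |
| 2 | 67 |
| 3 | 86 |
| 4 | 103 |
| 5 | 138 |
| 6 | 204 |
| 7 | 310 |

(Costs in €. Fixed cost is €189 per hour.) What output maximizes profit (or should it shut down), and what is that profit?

x = 6; profit = €9

Tabulate TR − TC: x=0: -189; x=1: -166; x=2: -122; x=3: -74; x=4: -24; x=5: 8; x=6: 9; x=7: -30.
Profit is maximized at x = 6. AVC there is 204/6 = €34 ≤ P, so producing beats shutting down (which would give -€189).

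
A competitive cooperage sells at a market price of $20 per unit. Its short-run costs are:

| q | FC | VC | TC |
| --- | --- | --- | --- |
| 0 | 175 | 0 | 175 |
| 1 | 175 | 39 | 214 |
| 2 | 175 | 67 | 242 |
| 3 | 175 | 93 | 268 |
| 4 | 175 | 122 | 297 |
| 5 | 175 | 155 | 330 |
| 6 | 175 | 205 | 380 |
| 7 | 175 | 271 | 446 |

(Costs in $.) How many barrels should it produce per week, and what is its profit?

Profit at each row (π = 20q − TC): q=0: -175; q=1: -194; q=2: -202; q=3: -208; q=4: -217; q=5: -230; q=6: -260; q=7: -306.
Profit is highest at q = 0. Equivalently, the lowest AVC in the table is 122/4 ≈ $30.50 at q = 4, and P = $20 falls below it — price never covers variable cost, so the firm shuts down and loses only its fixed cost.

q = 0 (shut down); profit = -$175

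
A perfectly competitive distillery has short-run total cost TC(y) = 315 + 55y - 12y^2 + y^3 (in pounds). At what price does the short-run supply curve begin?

Short-run supply begins at min AVC. From VC = 55y - 12y^2 + y^3, AVC = 55 - 12y + y^2.
At the minimum of AVC, MC = AVC. MC = 55 - 24y + 3y^2; setting MC = AVC gives 2y^2 - 12y = 0, so y = 6. min AVC = 19.
So the shutdown price is £19.

£19 per unit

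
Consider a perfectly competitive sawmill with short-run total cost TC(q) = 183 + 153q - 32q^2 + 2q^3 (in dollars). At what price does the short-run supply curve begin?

$25 per unit

Short-run supply begins at min AVC. From VC = 153q - 32q^2 + 2q^3, AVC = 153 - 32q + 2q^2.
dAVC/dq = -32 + 4q = 0 gives q = 8. min AVC = 153 - 32·8 + 2·8^2 = 25.
For P < $25 the firm produces nothing.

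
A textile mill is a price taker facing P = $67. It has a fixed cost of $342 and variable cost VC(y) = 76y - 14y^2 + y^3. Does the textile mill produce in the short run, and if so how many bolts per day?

Strip out fixed cost: VC = 76y - 14y^2 + y^3. Then AVC = 76 - 14y + y^2 and MC = 76 - 28y + 3y^2.
The AVC parabola has its vertex at y = 14/2 = 7, where AVC = 76 - 14·7 + 7^2 = $27.
P = $67 exceeds min AVC = $27, so the firm stays open.
Solving P = MC: 9 - 28y + 3y^2 = 0 ⇒ y = 1/3 or 9. On the upward-sloping branch, y* = 9.
Check: AVC at y = 9 is $31 ≤ P, so revenue covers variable cost.
Profit = P·y − TC = 67·9 − 621 = -$18, a loss, but smaller than the $342 fixed cost the firm would lose by shutting down.

Produce at y = 9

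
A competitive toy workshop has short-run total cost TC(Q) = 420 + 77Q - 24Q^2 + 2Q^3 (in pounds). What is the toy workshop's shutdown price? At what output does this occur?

£5 per unit, at Q = 6

Short-run supply begins at min AVC. From VC = 77Q - 24Q^2 + 2Q^3, AVC = 77 - 24Q + 2Q^2.
dAVC/dQ = -24 + 4Q = 0 gives Q = 6. min AVC = 77 - 24·6 + 2·6^2 = 5.
For P < £5 the firm produces nothing.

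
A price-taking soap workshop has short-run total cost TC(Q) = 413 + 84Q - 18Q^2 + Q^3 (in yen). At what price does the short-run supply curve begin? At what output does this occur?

¥3 per unit, at Q = 9

The firm shuts down when price falls below the minimum of average variable cost. AVC = VC/Q = 84 - 18Q + Q^2.
dAVC/dQ = -18 + 2Q = 0 gives Q = 9. min AVC = 84 - 18·9 + 9^2 = 3.
So the shutdown price is ¥3.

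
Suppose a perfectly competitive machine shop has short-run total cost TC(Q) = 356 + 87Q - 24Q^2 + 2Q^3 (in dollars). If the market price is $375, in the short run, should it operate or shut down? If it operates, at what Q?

Variable cost is VC = 87Q - 24Q^2 + 2Q^3, so AVC = VC/Q = 87 - 24Q + 2Q^2 and MC = dTC/dQ = 87 - 48Q + 6Q^2.
AVC hits its minimum where MC = AVC, at Q = 6, giving min AVC = 87 - 24·6 + 2·6^2 = $15.
P = $375 exceeds min AVC = $15, so the firm stays open.
P = MC gives -288 - 48Q + 6Q^2 = 0, with roots -4 and 12. Take the larger (rising MC): Q* = 12.
Check: AVC at Q = 12 is $87 ≤ P, so revenue covers variable cost.
Profit = P·Q − TC = 375·12 − 1400 = $3100.

Produce at Q = 12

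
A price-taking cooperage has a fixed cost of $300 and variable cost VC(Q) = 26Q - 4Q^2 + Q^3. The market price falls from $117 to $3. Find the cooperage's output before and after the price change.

AVC = 26 - 4Q + Q^2, minimized at Q = 2 where min AVC = $22. MC = 26 - 8Q + 3Q^2.
With P = $117 above the shutdown price, P = MC gives Q = 7.
At P = $3 < min AVC = $22, price no longer covers variable cost at any output, so the firm shuts down: Q = 0.

Output falls from 7 to 0 (the firm shuts down)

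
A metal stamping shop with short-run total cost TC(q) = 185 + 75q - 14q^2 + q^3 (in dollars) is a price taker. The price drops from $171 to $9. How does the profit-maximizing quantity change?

Output falls from 12 to 0 (the firm shuts down)

AVC = 75 - 14q + q^2, minimized at q = 7 where min AVC = $26. MC = 75 - 28q + 3q^2.
With P = $171 above the shutdown price, P = MC gives q = 12.
At P = $9 < min AVC = $26, price no longer covers variable cost at any output, so the firm shuts down: q = 0.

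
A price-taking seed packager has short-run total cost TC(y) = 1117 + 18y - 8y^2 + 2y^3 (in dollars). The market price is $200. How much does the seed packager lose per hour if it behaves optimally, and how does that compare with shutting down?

Profit = -$137 at y = 7

AVC = 18 - 8y + 2y^2; min AVC = $10 at y = 2. Since P = $200 ≥ min AVC, the firm produces.
MC = 18 - 16y + 6y^2. Setting P = MC and taking the root on the rising branch gives y* = 7.
TR = 200·7 = 1400. TC = 1117 + 420 = 1537. Profit = 1400 − 1537 = -$137.
By producing, the firm covers all variable cost plus $980 of fixed cost; shutting down would lose the full $1117.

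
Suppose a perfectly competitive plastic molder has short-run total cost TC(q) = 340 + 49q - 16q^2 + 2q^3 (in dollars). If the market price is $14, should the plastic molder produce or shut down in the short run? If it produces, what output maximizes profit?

Strip out fixed cost: VC = 49q - 16q^2 + 2q^3. Then AVC = 49 - 16q + 2q^2 and MC = 49 - 32q + 6q^2.
AVC hits its minimum where MC = AVC, at q = 4, giving min AVC = 49 - 16·4 + 2·4^2 = $17.
Since P = $14 < min AVC = $17, price fails to cover variable cost at any output.
The firm minimizes its loss by shutting down and losing only its fixed cost of $340.

Shut down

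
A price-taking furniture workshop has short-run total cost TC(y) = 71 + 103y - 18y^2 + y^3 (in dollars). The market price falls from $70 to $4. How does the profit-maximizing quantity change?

MC = 103 - 36y + 3y^2; the shutdown threshold is min AVC = $22 (at y = 9).
At P = $70 ≥ min AVC, set P = MC on the rising branch: y = 11.
At P = $4 < min AVC = $22, price no longer covers variable cost at any output, so the firm shuts down: y = 0.

Output falls from 11 to 0 (the firm shuts down)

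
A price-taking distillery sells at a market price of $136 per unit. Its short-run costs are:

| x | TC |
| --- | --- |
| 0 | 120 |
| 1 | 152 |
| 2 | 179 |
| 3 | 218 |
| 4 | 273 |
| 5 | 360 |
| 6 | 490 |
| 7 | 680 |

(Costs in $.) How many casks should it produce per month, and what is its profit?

x = 6; profit = $326

Profit at each row (π = 136x − TC): x=0: -120; x=1: -16; x=2: 93; x=3: 190; x=4: 271; x=5: 320; x=6: 326; x=7: 272.
Profit is maximized at x = 6. AVC there is 370/6 = $61.67 ≤ P, so producing beats shutting down (which would give -$120).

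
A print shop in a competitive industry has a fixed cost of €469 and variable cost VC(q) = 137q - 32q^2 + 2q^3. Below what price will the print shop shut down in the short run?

The firm shuts down when price falls below the minimum of average variable cost. AVC = VC/q = 137 - 32q + 2q^2.
dAVC/dq = -32 + 4q = 0 gives q = 8. min AVC = 137 - 32·8 + 2·8^2 = 9.
The firm shuts down for any P below €9.

€9 per unit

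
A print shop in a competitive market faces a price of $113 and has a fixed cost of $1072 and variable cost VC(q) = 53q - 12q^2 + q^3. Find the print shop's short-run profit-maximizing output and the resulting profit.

AVC = 53 - 12q + q^2; min AVC = $17 at q = 6. Since P = $113 ≥ min AVC, the firm produces.
With MC = 53 - 24q + 3q^2, P = MC on the upward-sloping part at q* = 10.
TR = 113·10 = 1130. TC = 1072 + 330 = 1402. Profit = 1130 − 1402 = -$272.
Shutting down would mean losing the fixed cost of $1072, so operating at a loss of $272 is better by $800.

Profit = -$272 at q = 10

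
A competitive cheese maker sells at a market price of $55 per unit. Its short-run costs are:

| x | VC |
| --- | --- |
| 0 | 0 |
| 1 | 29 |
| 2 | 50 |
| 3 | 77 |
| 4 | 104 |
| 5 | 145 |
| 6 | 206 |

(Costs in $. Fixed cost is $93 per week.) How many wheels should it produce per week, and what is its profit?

Compute π = P·x − TC at each output: x=0: -93; x=1: -67; x=2: -33; x=3: -5; x=4: 23; x=5: 37; x=6: 31.
Profit is maximized at x = 5. AVC there is 145/5 = $29 ≤ P, so producing beats shutting down (which would give -$93).

x = 5; profit = $37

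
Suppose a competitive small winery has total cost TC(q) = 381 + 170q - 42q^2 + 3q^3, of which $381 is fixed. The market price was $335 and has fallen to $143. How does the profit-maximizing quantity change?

Output falls from 11 to 9

AVC = 170 - 42q + 3q^2, minimized at q = 7 where min AVC = $23. MC = 170 - 84q + 9q^2.
With P = $335 above the shutdown price, P = MC gives q = 11.
At P = $143 ≥ min AVC, set P = MC: q = 9. The firm stays open but cuts output.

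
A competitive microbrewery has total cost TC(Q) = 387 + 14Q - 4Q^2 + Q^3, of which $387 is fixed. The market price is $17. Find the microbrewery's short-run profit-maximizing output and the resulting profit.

AVC = 14 - 4Q + Q^2 has its minimum $10 at Q = 2; price $17 clears that bar, so the firm operates.
With MC = 14 - 8Q + 3Q^2, P = MC on the upward-sloping part at Q* = 3.
TR = 17·3 = 51. TC = 387 + 33 = 420. Profit = 51 − 420 = -$369.
By producing, the firm covers all variable cost plus $18 of fixed cost; shutting down would lose the full $387.

Profit = -$369 at Q = 3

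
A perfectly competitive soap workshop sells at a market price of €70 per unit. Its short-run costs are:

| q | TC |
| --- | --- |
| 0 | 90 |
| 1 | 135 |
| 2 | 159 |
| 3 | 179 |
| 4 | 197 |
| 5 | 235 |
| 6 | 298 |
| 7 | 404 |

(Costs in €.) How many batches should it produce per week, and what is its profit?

Compute π = P·q − TC at each output: q=0: -90; q=1: -65; q=2: -19; q=3: 31; q=4: 83; q=5: 115; q=6: 122; q=7: 86.
Profit is maximized at q = 6. AVC there is 208/6 = €34.67 ≤ P, so producing beats shutting down (which would give -€90).

q = 6; profit = €122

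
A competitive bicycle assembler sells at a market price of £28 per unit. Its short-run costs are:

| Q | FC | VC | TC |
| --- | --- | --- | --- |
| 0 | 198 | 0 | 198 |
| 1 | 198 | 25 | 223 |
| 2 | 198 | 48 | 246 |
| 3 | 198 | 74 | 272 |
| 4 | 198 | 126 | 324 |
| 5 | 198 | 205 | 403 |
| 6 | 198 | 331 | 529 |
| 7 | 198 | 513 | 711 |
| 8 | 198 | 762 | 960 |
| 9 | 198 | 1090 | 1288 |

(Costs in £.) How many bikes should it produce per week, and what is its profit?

Compute π = P·Q − TC at each output: Q=0: -198; Q=1: -195; Q=2: -190; Q=3: -188; Q=4: -212; Q=5: -263; Q=6: -361; Q=7: -515; Q=8: -736; Q=9: -1036.
Profit is maximized at Q = 3. AVC there is 74/3 = £24.67 ≤ P, so producing beats shutting down (which would give -£198).

Q = 3; profit = -£188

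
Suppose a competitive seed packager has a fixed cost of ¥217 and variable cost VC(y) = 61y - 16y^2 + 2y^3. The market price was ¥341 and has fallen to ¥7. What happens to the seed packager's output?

Output falls from 10 to 0 (the firm shuts down)

MC = 61 - 32y + 6y^2; the shutdown threshold is min AVC = ¥29 (at y = 4).
With P = ¥341 above the shutdown price, P = MC gives y = 10.
At P = ¥7 < min AVC = ¥29, price no longer covers variable cost at any output, so the firm shuts down: y = 0.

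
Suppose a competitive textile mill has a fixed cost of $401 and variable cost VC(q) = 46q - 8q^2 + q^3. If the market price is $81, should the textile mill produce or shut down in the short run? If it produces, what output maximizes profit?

From TC, MC = TC'(q) = 46 - 16q + 3q^2 and AVC = VC/q = 46 - 8q + q^2.
AVC is minimized where dAVC/dq = -8 + 2q = 0, at q = 4; min AVC = 46 - 8·4 + 4^2 = $30.
Because $81 ≥ $30, revenue can cover variable cost; the firm operates.
Set P = MC: 81 = 46 - 16q + 3q^2 → -35 - 16q + 3q^2 = 0. The roots are q = -5/3 and q = 7; the profit-maximizing output is on the rising part of MC, so q* = 7.
Check: AVC at q = 7 is $39 ≤ P, so revenue covers variable cost.
Profit = P·q − TC = 81·7 − 674 = -$107, a loss, but smaller than the $401 fixed cost the firm would lose by shutting down.

Produce at q = 7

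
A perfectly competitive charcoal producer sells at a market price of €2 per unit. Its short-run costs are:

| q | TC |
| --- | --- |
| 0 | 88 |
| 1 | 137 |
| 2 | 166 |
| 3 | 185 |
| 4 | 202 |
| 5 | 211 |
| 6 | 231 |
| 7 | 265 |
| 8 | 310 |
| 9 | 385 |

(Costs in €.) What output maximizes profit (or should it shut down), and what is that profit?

Profit at each row (π = 2q − TC): q=0: -88; q=1: -135; q=2: -162; q=3: -179; q=4: -194; q=5: -201; q=6: -219; q=7: -251; q=8: -294; q=9: -367.
Profit is highest at q = 0. Equivalently, the lowest AVC in the table is 143/6 ≈ €23.83 at q = 6, and P = €2 falls below it — price never covers variable cost, so the firm shuts down and loses only its fixed cost.

q = 0 (shut down); profit = -€88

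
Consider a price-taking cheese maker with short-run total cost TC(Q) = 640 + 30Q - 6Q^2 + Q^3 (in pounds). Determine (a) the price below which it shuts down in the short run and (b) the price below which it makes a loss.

Shutdown price = £21; break-even price = £126

Shutdown price = min AVC. AVC = 30 - 6Q + Q^2, with vertex at Q = 3 and minimum £21.
ATC = 640/Q + 30 - 6Q + Q^2. Setting dATC/dQ = −640/Q^2 − 6 + 2Q = 0 gives Q = 8 (since 2·8^3 − 6·8^2 = 640).
min ATC = 640/8 + 30 − 6·8 + 8^2 = £126. That is the break-even price.
Between these two prices the firm operates at a loss; above £126 it earns a profit.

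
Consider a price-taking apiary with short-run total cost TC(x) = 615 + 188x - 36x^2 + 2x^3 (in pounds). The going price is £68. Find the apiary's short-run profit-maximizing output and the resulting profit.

Profit = -£215 at x = 10

AVC = 188 - 36x + 2x^2; min AVC = £26 at x = 9. Since P = £68 ≥ min AVC, the firm produces.
MC = 188 - 72x + 6x^2. Setting P = MC and taking the root on the rising branch gives x* = 10.
TR = 68·10 = 680. TC = 615 + 280 = 895. Profit = 680 − 895 = -£215.
Shutting down would mean losing the fixed cost of £615, so operating at a loss of £215 is better by £400.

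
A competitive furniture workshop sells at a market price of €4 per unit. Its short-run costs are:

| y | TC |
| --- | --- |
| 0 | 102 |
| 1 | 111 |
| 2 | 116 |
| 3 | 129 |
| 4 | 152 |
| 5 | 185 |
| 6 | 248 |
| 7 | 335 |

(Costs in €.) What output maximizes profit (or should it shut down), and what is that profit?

Compute π = P·y − TC at each output: y=0: -102; y=1: -107; y=2: -108; y=3: -117; y=4: -136; y=5: -165; y=6: -224; y=7: -307.
Profit is highest at y = 0. Equivalently, the lowest AVC in the table is 14/2 ≈ €7 at y = 2, and P = €4 falls below it — price never covers variable cost, so the firm shuts down and loses only its fixed cost.

y = 0 (shut down); profit = -€102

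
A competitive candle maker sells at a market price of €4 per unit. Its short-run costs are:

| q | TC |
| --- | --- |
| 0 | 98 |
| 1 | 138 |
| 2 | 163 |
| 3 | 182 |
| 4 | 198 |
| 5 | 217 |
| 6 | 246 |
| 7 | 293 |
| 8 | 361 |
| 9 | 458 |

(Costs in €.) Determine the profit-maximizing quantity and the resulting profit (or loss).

q = 0 (shut down); profit = -€98

Compute π = P·q − TC at each output: q=0: -98; q=1: -134; q=2: -155; q=3: -170; q=4: -182; q=5: -197; q=6: -222; q=7: -265; q=8: -329; q=9: -422.
Profit is highest at q = 0. Equivalently, the lowest AVC in the table is 119/5 ≈ €23.80 at q = 5, and P = €4 falls below it — price never covers variable cost, so the firm shuts down and loses only its fixed cost.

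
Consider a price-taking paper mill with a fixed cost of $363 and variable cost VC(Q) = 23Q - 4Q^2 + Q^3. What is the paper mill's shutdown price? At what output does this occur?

The firm shuts down when price falls below the minimum of average variable cost. AVC = VC/Q = 23 - 4Q + Q^2.
At the minimum of AVC, MC = AVC. MC = 23 - 8Q + 3Q^2; setting MC = AVC gives 2Q^2 - 4Q = 0, so Q = 2. min AVC = 19.
For P < $19 the firm produces nothing.

$19 per unit, at Q = 2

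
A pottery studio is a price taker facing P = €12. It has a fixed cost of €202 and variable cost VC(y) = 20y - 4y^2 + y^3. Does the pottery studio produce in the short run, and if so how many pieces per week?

Variable cost is VC = 20y - 4y^2 + y^3, so AVC = VC/y = 20 - 4y + y^2 and MC = dTC/dy = 20 - 8y + 3y^2.
AVC hits its minimum where MC = AVC, at y = 2, giving min AVC = 20 - 4·2 + 2^2 = €16.
With P < min AVC (€12 < €16), every unit sold adds to the loss.
Best response: produce nothing and absorb the €202 fixed cost.

Shut down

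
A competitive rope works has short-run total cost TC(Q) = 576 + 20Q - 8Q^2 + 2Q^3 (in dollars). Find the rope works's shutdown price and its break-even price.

Shutdown price = min AVC. AVC = 20 - 8Q + 2Q^2, with vertex at Q = 2 and minimum $12.
ATC = 576/Q + 20 - 8Q + 2Q^2. Setting dATC/dQ = −576/Q^2 − 8 + 4Q = 0 gives Q = 6 (since 4·6^3 − 8·6^2 = 576).
min ATC = 576/6 + 20 − 8·6 + 2·6^2 = $140. That is the break-even price.
For $12 ≤ P < $140 the firm produces at a loss; below $12 it shuts down.

Shutdown price = $12; break-even price = $140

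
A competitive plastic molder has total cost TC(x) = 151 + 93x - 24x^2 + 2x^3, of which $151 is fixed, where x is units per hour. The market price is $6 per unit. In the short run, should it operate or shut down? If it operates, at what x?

From TC, MC = TC'(x) = 93 - 48x + 6x^2 and AVC = VC/x = 93 - 24x + 2x^2.
AVC hits its minimum where MC = AVC, at x = 6, giving min AVC = 93 - 24·6 + 2·6^2 = $21.
With P < min AVC ($6 < $21), every unit sold adds to the loss.
Shutting down limits the loss to fixed cost, $151.

Shut down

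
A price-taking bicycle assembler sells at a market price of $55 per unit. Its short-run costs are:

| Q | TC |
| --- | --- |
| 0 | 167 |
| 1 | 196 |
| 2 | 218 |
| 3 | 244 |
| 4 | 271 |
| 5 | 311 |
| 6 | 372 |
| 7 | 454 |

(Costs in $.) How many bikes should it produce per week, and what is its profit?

Profit at each row (π = 55Q − TC): Q=0: -167; Q=1: -141; Q=2: -108; Q=3: -79; Q=4: -51; Q=5: -36; Q=6: -42; Q=7: -69.
Profit is maximized at Q = 5. AVC there is 144/5 = $28.80 ≤ P, so producing beats shutting down (which would give -$167).

Q = 5; profit = -$36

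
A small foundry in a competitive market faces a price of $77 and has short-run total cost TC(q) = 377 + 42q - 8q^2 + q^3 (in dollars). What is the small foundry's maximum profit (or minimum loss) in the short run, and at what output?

AVC = 42 - 8q + q^2 has its minimum $26 at q = 4; price $77 clears that bar, so the firm operates.
With MC = 42 - 16q + 3q^2, P = MC on the upward-sloping part at q* = 7.
TR = 77·7 = 539. TC = 377 + 245 = 622. Profit = 539 − 622 = -$83.
Shutting down would mean losing the fixed cost of $377, so operating at a loss of $83 is better by $294.

Profit = -$83 at q = 7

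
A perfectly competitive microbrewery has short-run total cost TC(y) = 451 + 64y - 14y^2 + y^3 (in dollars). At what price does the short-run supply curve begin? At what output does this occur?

The shutdown price is the minimum of AVC. VC = 64y - 14y^2 + y^3, so AVC = 64 - 14y + y^2.
At the minimum of AVC, MC = AVC. MC = 64 - 28y + 3y^2; setting MC = AVC gives 2y^2 - 14y = 0, so y = 7. min AVC = 15.
The firm shuts down for any P below $15.

$15 per unit, at y = 7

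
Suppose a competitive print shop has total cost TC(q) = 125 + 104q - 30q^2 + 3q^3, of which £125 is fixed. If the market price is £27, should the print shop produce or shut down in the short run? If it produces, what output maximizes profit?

Shut down

Strip out fixed cost: VC = 104q - 30q^2 + 3q^3. Then AVC = 104 - 30q + 3q^2 and MC = 104 - 60q + 9q^2.
The AVC parabola has its vertex at q = 30/6 = 5, where AVC = 104 - 30·5 + 3·5^2 = £29.
With P < min AVC (£27 < £29), every unit sold adds to the loss.
The firm minimizes its loss by shutting down and losing only its fixed cost of £125.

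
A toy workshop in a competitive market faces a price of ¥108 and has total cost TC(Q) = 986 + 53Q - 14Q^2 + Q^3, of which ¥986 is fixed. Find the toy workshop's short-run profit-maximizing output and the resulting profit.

AVC = 53 - 14Q + Q^2; min AVC = ¥4 at Q = 7. Since P = ¥108 ≥ min AVC, the firm produces.
With MC = 53 - 28Q + 3Q^2, P = MC on the upward-sloping part at Q* = 11.
TR = 108·11 = 1188. TC = 986 + 220 = 1206. Profit = 1188 − 1206 = -¥18.
That loss of ¥18 beats the ¥986 the firm would lose by shutting down; producing recovers ¥968 of fixed cost.

Profit = -¥18 at Q = 11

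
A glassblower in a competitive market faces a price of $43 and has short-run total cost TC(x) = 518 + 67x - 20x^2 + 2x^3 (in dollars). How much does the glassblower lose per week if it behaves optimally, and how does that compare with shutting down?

AVC = 67 - 20x + 2x^2; min AVC = $17 at x = 5. Since P = $43 ≥ min AVC, the firm produces.
With MC = 67 - 40x + 6x^2, P = MC on the upward-sloping part at x* = 6.
TR = 43·6 = 258. TC = 518 + 114 = 632. Profit = 258 − 632 = -$374.
By producing, the firm covers all variable cost plus $144 of fixed cost; shutting down would lose the full $518.

Profit = -$374 at x = 6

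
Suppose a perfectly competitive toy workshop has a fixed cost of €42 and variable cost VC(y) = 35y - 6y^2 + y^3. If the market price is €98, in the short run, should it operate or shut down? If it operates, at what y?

Produce at y = 7

From TC, MC = TC'(y) = 35 - 12y + 3y^2 and AVC = VC/y = 35 - 6y + y^2.
AVC hits its minimum where MC = AVC, at y = 3, giving min AVC = 35 - 6·3 + 3^2 = €26.
Since P = €98 ≥ min AVC = €26, price covers variable cost and the firm should produce.
Set P = MC: 98 = 35 - 12y + 3y^2 → -63 - 12y + 3y^2 = 0. The roots are y = -3 and y = 7; the profit-maximizing output is on the rising part of MC, so y* = 7.
Check: AVC at y = 7 is €42 ≤ P, so revenue covers variable cost.
Profit = P·y − TC = 98·7 − 336 = €350.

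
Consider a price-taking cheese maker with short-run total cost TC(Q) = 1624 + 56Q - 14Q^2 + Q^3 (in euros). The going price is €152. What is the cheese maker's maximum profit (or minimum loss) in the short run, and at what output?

AVC = 56 - 14Q + Q^2 has its minimum €7 at Q = 7; price €152 clears that bar, so the firm operates.
With MC = 56 - 28Q + 3Q^2, P = MC on the upward-sloping part at Q* = 12.
TR = 152·12 = 1824. TC = 1624 + 384 = 2008. Profit = 1824 − 2008 = -€184.
That loss of €184 beats the €1624 the firm would lose by shutting down; producing recovers €1440 of fixed cost.

Profit = -€184 at Q = 12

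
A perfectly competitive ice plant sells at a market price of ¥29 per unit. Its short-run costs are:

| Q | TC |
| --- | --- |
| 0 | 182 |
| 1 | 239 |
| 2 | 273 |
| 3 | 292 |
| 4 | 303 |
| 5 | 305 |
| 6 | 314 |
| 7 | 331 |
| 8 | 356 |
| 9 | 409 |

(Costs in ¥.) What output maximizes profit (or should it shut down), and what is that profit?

Q = 8; profit = -¥124

Compute π = P·Q − TC at each output: Q=0: -182; Q=1: -210; Q=2: -215; Q=3: -205; Q=4: -187; Q=5: -160; Q=6: -140; Q=7: -128; Q=8: -124; Q=9: -148.
Profit is maximized at Q = 8. AVC there is 174/8 = ¥21.75 ≤ P, so producing beats shutting down (which would give -¥182).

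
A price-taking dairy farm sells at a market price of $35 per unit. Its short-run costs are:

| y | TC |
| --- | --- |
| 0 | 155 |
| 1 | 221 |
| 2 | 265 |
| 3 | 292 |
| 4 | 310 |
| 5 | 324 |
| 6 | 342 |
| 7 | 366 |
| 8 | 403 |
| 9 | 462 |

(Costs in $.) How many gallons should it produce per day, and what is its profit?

Compute π = P·y − TC at each output: y=0: -155; y=1: -186; y=2: -195; y=3: -187; y=4: -170; y=5: -149; y=6: -132; y=7: -121; y=8: -123; y=9: -147.
Profit is maximized at y = 7. AVC there is 211/7 = $30.14 ≤ P, so producing beats shutting down (which would give -$155).

y = 7; profit = -$121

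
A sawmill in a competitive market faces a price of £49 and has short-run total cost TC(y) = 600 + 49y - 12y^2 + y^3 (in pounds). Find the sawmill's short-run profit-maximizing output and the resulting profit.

AVC = 49 - 12y + y^2; min AVC = £13 at y = 6. Since P = £49 ≥ min AVC, the firm produces.
MC = 49 - 24y + 3y^2. Setting P = MC and taking the root on the rising branch gives y* = 8.
TR = 49·8 = 392. TC = 600 + 136 = 736. Profit = 392 − 736 = -£344.
That loss of £344 beats the £600 the firm would lose by shutting down; producing recovers £256 of fixed cost.

Profit = -£344 at y = 8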